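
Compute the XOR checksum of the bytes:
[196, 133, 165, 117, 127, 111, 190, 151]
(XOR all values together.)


XOR chain: 196 ^ 133 ^ 165 ^ 117 ^ 127 ^ 111 ^ 190 ^ 151 = 168

168


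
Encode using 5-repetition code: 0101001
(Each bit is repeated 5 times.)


Each bit -> 5 copies

00000111110000011111000000000011111


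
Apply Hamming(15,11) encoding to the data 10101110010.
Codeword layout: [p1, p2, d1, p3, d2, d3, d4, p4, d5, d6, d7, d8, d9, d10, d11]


Parity bits: p1=1, p2=1, p3=0, p4=0

111001001110010


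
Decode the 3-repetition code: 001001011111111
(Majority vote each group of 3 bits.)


Groups: 001, 001, 011, 111, 111
Majority votes: 00111

00111


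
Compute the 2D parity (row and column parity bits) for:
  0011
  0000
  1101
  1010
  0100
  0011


Row parities: 001010
Column parities: 0011

Row P: 001010, Col P: 0011, Corner: 0


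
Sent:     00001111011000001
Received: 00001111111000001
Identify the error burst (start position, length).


XOR: 00000000100000000

Burst at position 8, length 1


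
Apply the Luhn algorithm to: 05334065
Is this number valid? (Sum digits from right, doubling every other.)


Luhn sum = 30
30 mod 10 = 0

Valid (Luhn sum mod 10 = 0)


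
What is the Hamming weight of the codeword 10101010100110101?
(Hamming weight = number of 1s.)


Counting 1s in 10101010100110101

9


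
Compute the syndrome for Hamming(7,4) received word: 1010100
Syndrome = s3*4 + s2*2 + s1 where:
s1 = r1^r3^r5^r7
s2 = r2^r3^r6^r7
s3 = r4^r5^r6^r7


s1=1, s2=1, s3=1

Syndrome = 7 (error at position 7)


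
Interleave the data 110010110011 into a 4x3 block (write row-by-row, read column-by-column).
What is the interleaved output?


Matrix:
  110
  010
  110
  011
Read columns: 101011110001

101011110001


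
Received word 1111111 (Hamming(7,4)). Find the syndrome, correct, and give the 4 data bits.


Syndrome = 0: no error detected

Data: 1111 (no errors)


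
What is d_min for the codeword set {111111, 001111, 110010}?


Comparing all pairs, minimum distance: 2
Can detect 1 errors, correct 0 errors

2


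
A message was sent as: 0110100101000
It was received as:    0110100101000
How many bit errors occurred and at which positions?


XOR: 0000000000000

0 errors (received matches sent)


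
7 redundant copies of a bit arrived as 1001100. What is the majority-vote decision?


Ones: 3 out of 7
Threshold: 4

0 (3/7 voted 1)


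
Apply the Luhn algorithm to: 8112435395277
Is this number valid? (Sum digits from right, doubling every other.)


Luhn sum = 60
60 mod 10 = 0

Valid (Luhn sum mod 10 = 0)


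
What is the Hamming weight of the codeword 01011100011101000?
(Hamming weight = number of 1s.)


Counting 1s in 01011100011101000

8


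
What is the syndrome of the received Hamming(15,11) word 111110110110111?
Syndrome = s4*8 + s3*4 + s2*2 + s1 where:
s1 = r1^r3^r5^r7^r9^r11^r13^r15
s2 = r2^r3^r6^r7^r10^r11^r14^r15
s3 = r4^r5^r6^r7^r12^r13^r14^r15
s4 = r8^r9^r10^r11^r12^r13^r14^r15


s1=1, s2=1, s3=0, s4=0

Syndrome = 3 (error at position 3)


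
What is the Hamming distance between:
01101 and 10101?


XOR: 11000
Count of 1s: 2

2


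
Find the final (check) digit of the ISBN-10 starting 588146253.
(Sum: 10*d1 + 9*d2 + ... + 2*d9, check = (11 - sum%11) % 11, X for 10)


Weighted sum: 276
276 mod 11 = 1

Check digit: X


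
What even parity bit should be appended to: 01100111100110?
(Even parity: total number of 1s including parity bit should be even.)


Number of 1s in data: 8
Parity bit: 0

0


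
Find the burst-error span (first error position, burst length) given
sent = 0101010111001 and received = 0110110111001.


XOR: 0011100000000

Burst at position 2, length 3


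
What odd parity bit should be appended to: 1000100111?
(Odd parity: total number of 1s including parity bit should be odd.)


Number of 1s in data: 5
Parity bit: 0

0


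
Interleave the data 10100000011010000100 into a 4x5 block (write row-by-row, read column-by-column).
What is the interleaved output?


Matrix:
  10100
  00001
  10100
  00100
Read columns: 10100000101100000100

10100000101100000100


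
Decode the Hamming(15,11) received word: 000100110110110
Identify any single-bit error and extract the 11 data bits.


Syndrome = 9: error at position 9

Data: 00011110110 (corrected bit 9)


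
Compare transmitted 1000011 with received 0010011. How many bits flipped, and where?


XOR: 1010000

2 error(s) at position(s): 0, 2


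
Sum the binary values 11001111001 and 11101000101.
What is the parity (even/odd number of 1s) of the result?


11001111001 = 1657
11101000101 = 1861
Sum = 3518 = 110110111110
1s count = 9

odd parity (9 ones in 110110111110)


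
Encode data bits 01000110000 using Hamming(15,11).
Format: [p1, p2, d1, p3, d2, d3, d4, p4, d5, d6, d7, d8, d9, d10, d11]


Parity bits: p1=0, p2=0, p3=1, p4=0

000110000110000


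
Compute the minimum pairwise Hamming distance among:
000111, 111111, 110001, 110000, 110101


Comparing all pairs, minimum distance: 1
Can detect 0 errors, correct 0 errors

1


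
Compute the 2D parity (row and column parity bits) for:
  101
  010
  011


Row parities: 010
Column parities: 100

Row P: 010, Col P: 100, Corner: 1


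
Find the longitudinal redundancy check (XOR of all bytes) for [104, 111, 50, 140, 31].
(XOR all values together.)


XOR chain: 104 ^ 111 ^ 50 ^ 140 ^ 31 = 166

166


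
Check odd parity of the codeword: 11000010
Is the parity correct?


Number of 1s: 3

Yes, parity is correct (3 ones)


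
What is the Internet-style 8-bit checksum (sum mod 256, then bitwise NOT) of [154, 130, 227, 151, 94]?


Sum = 756 mod 256 = 244
Complement = 11

11


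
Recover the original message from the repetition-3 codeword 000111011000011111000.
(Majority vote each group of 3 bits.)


Groups: 000, 111, 011, 000, 011, 111, 000
Majority votes: 0110110

0110110


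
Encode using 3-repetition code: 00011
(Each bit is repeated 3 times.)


Each bit -> 3 copies

000000000111111


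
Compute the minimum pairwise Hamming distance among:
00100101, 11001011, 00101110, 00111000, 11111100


Comparing all pairs, minimum distance: 3
Can detect 2 errors, correct 1 errors

3


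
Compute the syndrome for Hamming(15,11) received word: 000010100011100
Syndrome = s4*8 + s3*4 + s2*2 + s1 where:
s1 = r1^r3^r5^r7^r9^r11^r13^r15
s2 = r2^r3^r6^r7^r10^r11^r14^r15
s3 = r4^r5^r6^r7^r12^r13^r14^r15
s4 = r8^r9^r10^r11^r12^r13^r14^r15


s1=0, s2=0, s3=0, s4=1

Syndrome = 8 (error at position 8)


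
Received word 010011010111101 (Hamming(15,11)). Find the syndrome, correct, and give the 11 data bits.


Syndrome = 6: error at position 6

Data: 01000111101 (corrected bit 6)


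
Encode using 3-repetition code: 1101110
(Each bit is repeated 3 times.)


Each bit -> 3 copies

111111000111111111000


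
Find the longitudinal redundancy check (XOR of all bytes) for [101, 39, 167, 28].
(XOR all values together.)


XOR chain: 101 ^ 39 ^ 167 ^ 28 = 249

249


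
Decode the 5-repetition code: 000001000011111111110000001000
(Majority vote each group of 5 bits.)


Groups: 00000, 10000, 11111, 11111, 00000, 01000
Majority votes: 001100

001100


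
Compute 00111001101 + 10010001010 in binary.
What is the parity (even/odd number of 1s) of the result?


00111001101 = 461
10010001010 = 1162
Sum = 1623 = 11001010111
1s count = 7

odd parity (7 ones in 11001010111)


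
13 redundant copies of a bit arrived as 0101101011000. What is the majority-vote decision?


Ones: 6 out of 13
Threshold: 7

0 (6/13 voted 1)


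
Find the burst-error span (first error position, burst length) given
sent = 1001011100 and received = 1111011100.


XOR: 0110000000

Burst at position 1, length 2


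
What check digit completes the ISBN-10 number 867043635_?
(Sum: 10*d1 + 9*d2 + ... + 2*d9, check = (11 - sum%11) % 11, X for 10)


Weighted sum: 272
272 mod 11 = 8

Check digit: 3


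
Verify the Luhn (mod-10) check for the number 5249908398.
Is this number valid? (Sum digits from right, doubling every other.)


Luhn sum = 56
56 mod 10 = 6

Invalid (Luhn sum mod 10 = 6)


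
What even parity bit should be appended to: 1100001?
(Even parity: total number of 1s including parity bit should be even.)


Number of 1s in data: 3
Parity bit: 1

1


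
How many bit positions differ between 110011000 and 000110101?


XOR: 110101101
Count of 1s: 6

6


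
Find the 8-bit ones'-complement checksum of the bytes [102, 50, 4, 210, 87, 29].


Sum = 482 mod 256 = 226
Complement = 29

29


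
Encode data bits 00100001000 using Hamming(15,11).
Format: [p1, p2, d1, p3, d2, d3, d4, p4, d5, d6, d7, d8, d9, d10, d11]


Parity bits: p1=0, p2=1, p3=0, p4=1

010001010001000


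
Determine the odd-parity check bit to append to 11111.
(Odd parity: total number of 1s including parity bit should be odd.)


Number of 1s in data: 5
Parity bit: 0

0


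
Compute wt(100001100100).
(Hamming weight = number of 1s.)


Counting 1s in 100001100100

4


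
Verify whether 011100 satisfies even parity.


Number of 1s: 3

No, parity error (3 ones)


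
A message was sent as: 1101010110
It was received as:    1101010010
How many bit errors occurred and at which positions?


XOR: 0000000100

1 error(s) at position(s): 7


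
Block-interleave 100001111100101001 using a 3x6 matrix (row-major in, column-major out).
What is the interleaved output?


Matrix:
  100001
  111100
  101001
Read columns: 111010011010000101

111010011010000101


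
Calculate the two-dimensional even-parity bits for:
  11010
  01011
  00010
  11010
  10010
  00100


Row parities: 111101
Column parities: 11111

Row P: 111101, Col P: 11111, Corner: 1


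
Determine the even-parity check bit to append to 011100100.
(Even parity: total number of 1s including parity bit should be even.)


Number of 1s in data: 4
Parity bit: 0

0


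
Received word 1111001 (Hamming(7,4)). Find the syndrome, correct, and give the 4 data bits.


Syndrome = 3: error at position 3

Data: 0001 (corrected bit 3)


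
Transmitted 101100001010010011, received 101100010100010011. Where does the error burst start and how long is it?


XOR: 000000011110000000

Burst at position 7, length 4


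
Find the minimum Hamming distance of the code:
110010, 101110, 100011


Comparing all pairs, minimum distance: 2
Can detect 1 errors, correct 0 errors

2


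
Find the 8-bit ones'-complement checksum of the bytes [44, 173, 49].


Sum = 266 mod 256 = 10
Complement = 245

245


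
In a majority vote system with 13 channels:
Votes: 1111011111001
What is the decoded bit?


Ones: 10 out of 13
Threshold: 7

1 (10/13 voted 1)


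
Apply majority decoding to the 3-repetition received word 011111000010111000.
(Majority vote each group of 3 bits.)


Groups: 011, 111, 000, 010, 111, 000
Majority votes: 110010

110010


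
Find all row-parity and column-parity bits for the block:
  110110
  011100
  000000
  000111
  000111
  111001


Row parities: 010110
Column parities: 010011

Row P: 010110, Col P: 010011, Corner: 1


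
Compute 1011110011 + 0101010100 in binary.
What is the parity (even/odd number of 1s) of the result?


1011110011 = 755
0101010100 = 340
Sum = 1095 = 10001000111
1s count = 5

odd parity (5 ones in 10001000111)


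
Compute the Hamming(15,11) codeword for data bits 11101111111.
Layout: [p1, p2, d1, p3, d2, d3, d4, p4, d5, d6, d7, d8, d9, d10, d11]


Parity bits: p1=0, p2=0, p3=0, p4=1

001011011111111


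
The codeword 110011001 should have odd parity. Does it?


Number of 1s: 5

Yes, parity is correct (5 ones)


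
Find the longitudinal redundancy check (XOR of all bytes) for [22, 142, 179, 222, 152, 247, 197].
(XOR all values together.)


XOR chain: 22 ^ 142 ^ 179 ^ 222 ^ 152 ^ 247 ^ 197 = 95

95


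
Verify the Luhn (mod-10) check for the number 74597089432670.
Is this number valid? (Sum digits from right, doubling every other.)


Luhn sum = 66
66 mod 10 = 6

Invalid (Luhn sum mod 10 = 6)


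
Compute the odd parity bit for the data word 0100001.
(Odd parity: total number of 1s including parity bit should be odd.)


Number of 1s in data: 2
Parity bit: 1

1


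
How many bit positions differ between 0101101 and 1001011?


XOR: 1100110
Count of 1s: 4

4


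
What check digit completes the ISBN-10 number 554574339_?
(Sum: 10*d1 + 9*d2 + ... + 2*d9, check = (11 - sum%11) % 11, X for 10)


Weighted sum: 263
263 mod 11 = 10

Check digit: 1


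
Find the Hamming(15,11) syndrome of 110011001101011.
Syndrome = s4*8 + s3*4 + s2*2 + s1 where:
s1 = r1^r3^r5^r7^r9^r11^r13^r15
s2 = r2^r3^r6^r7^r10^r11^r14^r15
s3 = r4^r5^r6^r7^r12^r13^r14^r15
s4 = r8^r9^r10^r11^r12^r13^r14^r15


s1=0, s2=1, s3=1, s4=1

Syndrome = 14 (error at position 14)


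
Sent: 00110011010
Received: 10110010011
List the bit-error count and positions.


XOR: 10000001001

3 error(s) at position(s): 0, 7, 10


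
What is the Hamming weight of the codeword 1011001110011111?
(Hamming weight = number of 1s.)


Counting 1s in 1011001110011111

11


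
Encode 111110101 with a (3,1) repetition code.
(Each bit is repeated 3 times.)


Each bit -> 3 copies

111111111111111000111000111


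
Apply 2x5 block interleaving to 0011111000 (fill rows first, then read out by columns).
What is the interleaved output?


Matrix:
  00111
  11000
Read columns: 0101101010

0101101010


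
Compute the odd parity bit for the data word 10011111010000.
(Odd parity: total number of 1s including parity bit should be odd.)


Number of 1s in data: 7
Parity bit: 0

0


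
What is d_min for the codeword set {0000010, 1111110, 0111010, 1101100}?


Comparing all pairs, minimum distance: 2
Can detect 1 errors, correct 0 errors

2


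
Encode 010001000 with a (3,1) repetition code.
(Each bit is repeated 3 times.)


Each bit -> 3 copies

000111000000000111000000000


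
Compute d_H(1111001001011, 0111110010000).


XOR: 1000111011011
Count of 1s: 8

8


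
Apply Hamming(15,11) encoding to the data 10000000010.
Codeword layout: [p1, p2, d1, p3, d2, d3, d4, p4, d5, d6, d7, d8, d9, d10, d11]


Parity bits: p1=1, p2=0, p3=1, p4=1

101100010000010


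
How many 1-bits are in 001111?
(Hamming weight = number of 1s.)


Counting 1s in 001111

4


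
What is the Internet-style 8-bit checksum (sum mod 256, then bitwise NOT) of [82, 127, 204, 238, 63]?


Sum = 714 mod 256 = 202
Complement = 53

53


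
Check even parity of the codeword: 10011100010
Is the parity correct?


Number of 1s: 5

No, parity error (5 ones)


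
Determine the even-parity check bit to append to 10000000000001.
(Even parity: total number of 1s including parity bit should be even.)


Number of 1s in data: 2
Parity bit: 0

0


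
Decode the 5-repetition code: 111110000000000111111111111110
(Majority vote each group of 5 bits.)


Groups: 11111, 00000, 00000, 11111, 11111, 11110
Majority votes: 100111

100111


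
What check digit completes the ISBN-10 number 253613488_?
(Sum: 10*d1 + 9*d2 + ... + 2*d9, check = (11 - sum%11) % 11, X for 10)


Weighted sum: 208
208 mod 11 = 10

Check digit: 1


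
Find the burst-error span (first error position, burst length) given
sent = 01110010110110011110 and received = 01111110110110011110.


XOR: 00001100000000000000

Burst at position 4, length 2


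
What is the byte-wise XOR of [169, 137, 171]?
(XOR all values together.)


XOR chain: 169 ^ 137 ^ 171 = 139

139


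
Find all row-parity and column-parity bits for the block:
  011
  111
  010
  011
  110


Row parities: 01100
Column parities: 011

Row P: 01100, Col P: 011, Corner: 0


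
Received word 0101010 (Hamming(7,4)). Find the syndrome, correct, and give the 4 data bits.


Syndrome = 0: no error detected

Data: 0010 (no errors)


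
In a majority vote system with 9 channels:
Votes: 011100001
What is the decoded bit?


Ones: 4 out of 9
Threshold: 5

0 (4/9 voted 1)


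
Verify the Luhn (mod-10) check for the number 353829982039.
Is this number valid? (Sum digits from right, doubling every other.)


Luhn sum = 74
74 mod 10 = 4

Invalid (Luhn sum mod 10 = 4)


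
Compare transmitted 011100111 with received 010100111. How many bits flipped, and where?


XOR: 001000000

1 error(s) at position(s): 2


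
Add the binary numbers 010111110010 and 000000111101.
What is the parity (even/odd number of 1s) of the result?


010111110010 = 1522
000000111101 = 61
Sum = 1583 = 11000101111
1s count = 7

odd parity (7 ones in 11000101111)


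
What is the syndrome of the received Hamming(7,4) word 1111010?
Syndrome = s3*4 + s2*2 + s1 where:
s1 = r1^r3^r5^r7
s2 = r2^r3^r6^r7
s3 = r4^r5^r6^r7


s1=0, s2=1, s3=0

Syndrome = 2 (error at position 2)


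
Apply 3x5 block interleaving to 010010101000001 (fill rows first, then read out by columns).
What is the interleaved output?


Matrix:
  01001
  01010
  00001
Read columns: 000110000010101

000110000010101


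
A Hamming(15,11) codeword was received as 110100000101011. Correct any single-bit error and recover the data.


Syndrome = 0: no error detected

Data: 00000101011 (no errors)


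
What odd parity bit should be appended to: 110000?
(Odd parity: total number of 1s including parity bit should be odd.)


Number of 1s in data: 2
Parity bit: 1

1


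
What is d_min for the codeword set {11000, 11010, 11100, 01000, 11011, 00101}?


Comparing all pairs, minimum distance: 1
Can detect 0 errors, correct 0 errors

1


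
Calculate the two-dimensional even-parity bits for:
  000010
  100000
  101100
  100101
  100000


Row parities: 11111
Column parities: 001011

Row P: 11111, Col P: 001011, Corner: 1


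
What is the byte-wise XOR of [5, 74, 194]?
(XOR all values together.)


XOR chain: 5 ^ 74 ^ 194 = 141

141


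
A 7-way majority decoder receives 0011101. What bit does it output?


Ones: 4 out of 7
Threshold: 4

1 (4/7 voted 1)


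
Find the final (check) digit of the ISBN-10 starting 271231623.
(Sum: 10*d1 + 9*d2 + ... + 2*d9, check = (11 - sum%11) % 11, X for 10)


Weighted sum: 164
164 mod 11 = 10

Check digit: 1


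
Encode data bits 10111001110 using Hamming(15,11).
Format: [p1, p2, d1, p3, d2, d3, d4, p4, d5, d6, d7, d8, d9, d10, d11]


Parity bits: p1=0, p2=0, p3=1, p4=0

001101101001110


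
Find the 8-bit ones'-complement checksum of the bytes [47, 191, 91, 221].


Sum = 550 mod 256 = 38
Complement = 217

217


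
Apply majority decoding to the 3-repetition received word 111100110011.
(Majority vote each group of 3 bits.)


Groups: 111, 100, 110, 011
Majority votes: 1011

1011


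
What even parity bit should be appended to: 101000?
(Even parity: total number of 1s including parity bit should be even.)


Number of 1s in data: 2
Parity bit: 0

0


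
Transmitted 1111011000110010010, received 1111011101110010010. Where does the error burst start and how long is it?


XOR: 0000000101000000000

Burst at position 7, length 3


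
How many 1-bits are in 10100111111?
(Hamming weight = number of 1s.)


Counting 1s in 10100111111

8


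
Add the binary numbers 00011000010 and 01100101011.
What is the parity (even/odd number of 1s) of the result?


00011000010 = 194
01100101011 = 811
Sum = 1005 = 1111101101
1s count = 8

even parity (8 ones in 1111101101)


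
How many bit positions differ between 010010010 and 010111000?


XOR: 000101010
Count of 1s: 3

3


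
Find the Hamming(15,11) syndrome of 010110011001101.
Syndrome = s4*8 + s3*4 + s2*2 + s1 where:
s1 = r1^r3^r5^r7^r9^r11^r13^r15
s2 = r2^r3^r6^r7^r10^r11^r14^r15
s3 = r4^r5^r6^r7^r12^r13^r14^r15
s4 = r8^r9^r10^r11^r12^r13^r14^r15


s1=0, s2=0, s3=1, s4=1

Syndrome = 12 (error at position 12)


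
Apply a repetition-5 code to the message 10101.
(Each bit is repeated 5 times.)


Each bit -> 5 copies

1111100000111110000011111


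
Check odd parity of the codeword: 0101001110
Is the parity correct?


Number of 1s: 5

Yes, parity is correct (5 ones)


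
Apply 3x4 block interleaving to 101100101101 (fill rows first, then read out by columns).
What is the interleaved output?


Matrix:
  1011
  0010
  1101
Read columns: 101001110101

101001110101


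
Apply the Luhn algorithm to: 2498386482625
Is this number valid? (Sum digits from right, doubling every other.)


Luhn sum = 77
77 mod 10 = 7

Invalid (Luhn sum mod 10 = 7)


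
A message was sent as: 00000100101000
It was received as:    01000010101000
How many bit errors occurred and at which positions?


XOR: 01000110000000

3 error(s) at position(s): 1, 5, 6


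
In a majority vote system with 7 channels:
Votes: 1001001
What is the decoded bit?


Ones: 3 out of 7
Threshold: 4

0 (3/7 voted 1)


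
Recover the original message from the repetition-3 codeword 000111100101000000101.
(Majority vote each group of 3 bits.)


Groups: 000, 111, 100, 101, 000, 000, 101
Majority votes: 0101001

0101001


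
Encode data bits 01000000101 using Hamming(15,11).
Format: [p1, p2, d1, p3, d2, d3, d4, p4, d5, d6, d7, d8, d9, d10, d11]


Parity bits: p1=1, p2=1, p3=1, p4=0

110110000000101


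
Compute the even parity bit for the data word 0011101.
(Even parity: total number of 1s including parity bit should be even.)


Number of 1s in data: 4
Parity bit: 0

0


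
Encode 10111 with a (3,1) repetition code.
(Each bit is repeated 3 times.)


Each bit -> 3 copies

111000111111111


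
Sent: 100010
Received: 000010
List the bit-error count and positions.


XOR: 100000

1 error(s) at position(s): 0


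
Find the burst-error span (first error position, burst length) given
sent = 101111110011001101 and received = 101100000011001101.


XOR: 000011110000000000

Burst at position 4, length 4


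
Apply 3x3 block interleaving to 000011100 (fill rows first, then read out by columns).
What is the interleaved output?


Matrix:
  000
  011
  100
Read columns: 001010010

001010010


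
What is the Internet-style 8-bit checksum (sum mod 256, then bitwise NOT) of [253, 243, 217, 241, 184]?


Sum = 1138 mod 256 = 114
Complement = 141

141


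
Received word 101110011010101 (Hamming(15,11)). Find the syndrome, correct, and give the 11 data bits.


Syndrome = 11: error at position 11

Data: 11001000101 (corrected bit 11)


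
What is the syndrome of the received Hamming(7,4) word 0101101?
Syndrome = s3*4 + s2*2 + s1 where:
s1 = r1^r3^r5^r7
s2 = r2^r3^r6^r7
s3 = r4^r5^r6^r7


s1=0, s2=0, s3=1

Syndrome = 4 (error at position 4)


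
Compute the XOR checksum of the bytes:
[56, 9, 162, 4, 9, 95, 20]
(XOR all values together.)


XOR chain: 56 ^ 9 ^ 162 ^ 4 ^ 9 ^ 95 ^ 20 = 213

213


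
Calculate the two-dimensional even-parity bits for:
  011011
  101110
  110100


Row parities: 001
Column parities: 000001

Row P: 001, Col P: 000001, Corner: 1


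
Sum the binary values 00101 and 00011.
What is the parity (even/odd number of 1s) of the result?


00101 = 5
00011 = 3
Sum = 8 = 1000
1s count = 1

odd parity (1 ones in 1000)


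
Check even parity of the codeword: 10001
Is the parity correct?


Number of 1s: 2

Yes, parity is correct (2 ones)


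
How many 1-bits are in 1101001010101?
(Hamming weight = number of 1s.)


Counting 1s in 1101001010101

7


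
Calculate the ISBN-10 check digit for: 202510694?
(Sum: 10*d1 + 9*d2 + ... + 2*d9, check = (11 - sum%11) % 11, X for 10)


Weighted sum: 136
136 mod 11 = 4

Check digit: 7


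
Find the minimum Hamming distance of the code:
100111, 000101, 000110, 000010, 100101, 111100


Comparing all pairs, minimum distance: 1
Can detect 0 errors, correct 0 errors

1


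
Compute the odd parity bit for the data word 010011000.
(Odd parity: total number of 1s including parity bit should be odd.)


Number of 1s in data: 3
Parity bit: 0

0


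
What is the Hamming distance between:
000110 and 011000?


XOR: 011110
Count of 1s: 4

4


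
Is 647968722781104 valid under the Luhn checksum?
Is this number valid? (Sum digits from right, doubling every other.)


Luhn sum = 76
76 mod 10 = 6

Invalid (Luhn sum mod 10 = 6)


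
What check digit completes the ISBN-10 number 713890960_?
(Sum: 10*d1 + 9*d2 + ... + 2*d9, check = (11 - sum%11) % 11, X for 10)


Weighted sum: 267
267 mod 11 = 3

Check digit: 8


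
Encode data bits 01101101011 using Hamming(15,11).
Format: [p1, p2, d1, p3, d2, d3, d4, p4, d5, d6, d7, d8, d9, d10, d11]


Parity bits: p1=1, p2=0, p3=1, p4=1

100111011101011


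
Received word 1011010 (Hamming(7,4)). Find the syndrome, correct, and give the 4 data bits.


Syndrome = 0: no error detected

Data: 1010 (no errors)


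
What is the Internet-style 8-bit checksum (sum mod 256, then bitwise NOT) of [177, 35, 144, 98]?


Sum = 454 mod 256 = 198
Complement = 57

57


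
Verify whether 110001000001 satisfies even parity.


Number of 1s: 4

Yes, parity is correct (4 ones)


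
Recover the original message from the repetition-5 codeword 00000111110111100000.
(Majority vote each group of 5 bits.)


Groups: 00000, 11111, 01111, 00000
Majority votes: 0110

0110


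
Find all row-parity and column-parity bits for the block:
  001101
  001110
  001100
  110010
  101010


Row parities: 11011
Column parities: 010111

Row P: 11011, Col P: 010111, Corner: 0


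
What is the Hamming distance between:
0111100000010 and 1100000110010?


XOR: 1011100110000
Count of 1s: 6

6


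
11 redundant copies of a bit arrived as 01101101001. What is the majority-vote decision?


Ones: 6 out of 11
Threshold: 6

1 (6/11 voted 1)


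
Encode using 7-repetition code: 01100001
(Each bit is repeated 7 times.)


Each bit -> 7 copies

00000001111111111111100000000000000000000000000001111111


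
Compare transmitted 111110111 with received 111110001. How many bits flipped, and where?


XOR: 000000110

2 error(s) at position(s): 6, 7


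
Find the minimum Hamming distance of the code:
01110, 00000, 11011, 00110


Comparing all pairs, minimum distance: 1
Can detect 0 errors, correct 0 errors

1


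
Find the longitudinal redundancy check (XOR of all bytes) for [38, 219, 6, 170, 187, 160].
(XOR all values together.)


XOR chain: 38 ^ 219 ^ 6 ^ 170 ^ 187 ^ 160 = 74

74


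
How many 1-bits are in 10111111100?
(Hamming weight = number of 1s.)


Counting 1s in 10111111100

8


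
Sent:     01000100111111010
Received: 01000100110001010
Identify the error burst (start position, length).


XOR: 00000000001110000

Burst at position 10, length 3


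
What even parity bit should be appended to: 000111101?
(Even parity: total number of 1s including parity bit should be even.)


Number of 1s in data: 5
Parity bit: 1

1


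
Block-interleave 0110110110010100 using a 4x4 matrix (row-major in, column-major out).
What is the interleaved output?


Matrix:
  0110
  1101
  1001
  0100
Read columns: 0110110110000110

0110110110000110


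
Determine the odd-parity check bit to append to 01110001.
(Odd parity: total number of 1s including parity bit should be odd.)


Number of 1s in data: 4
Parity bit: 1

1


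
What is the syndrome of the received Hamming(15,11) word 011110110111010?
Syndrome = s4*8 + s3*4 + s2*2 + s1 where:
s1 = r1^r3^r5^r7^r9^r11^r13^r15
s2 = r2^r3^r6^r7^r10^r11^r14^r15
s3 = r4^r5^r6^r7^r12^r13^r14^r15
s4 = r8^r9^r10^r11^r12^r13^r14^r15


s1=0, s2=0, s3=1, s4=1

Syndrome = 12 (error at position 12)


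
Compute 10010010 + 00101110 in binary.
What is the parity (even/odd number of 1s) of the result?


10010010 = 146
00101110 = 46
Sum = 192 = 11000000
1s count = 2

even parity (2 ones in 11000000)


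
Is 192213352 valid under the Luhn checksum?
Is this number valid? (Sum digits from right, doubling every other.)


Luhn sum = 29
29 mod 10 = 9

Invalid (Luhn sum mod 10 = 9)


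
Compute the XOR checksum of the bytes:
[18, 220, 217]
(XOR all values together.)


XOR chain: 18 ^ 220 ^ 217 = 23

23


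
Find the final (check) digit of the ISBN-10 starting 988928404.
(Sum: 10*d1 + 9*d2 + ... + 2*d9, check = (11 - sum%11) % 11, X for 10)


Weighted sum: 365
365 mod 11 = 2

Check digit: 9


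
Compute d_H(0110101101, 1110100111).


XOR: 1000001010
Count of 1s: 3

3


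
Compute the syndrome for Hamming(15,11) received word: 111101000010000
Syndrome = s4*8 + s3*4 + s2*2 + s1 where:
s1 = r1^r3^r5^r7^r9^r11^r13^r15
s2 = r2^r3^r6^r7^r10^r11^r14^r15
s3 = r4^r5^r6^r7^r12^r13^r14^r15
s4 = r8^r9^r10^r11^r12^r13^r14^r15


s1=1, s2=0, s3=0, s4=1

Syndrome = 9 (error at position 9)


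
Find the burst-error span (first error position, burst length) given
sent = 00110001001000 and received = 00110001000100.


XOR: 00000000001100

Burst at position 10, length 2


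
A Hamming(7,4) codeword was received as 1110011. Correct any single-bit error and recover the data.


Syndrome = 1: error at position 1

Data: 1011 (corrected bit 1)


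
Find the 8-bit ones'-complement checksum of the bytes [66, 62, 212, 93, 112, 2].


Sum = 547 mod 256 = 35
Complement = 220

220


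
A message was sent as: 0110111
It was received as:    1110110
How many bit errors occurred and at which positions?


XOR: 1000001

2 error(s) at position(s): 0, 6


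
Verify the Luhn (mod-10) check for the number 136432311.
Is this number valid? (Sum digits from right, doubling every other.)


Luhn sum = 34
34 mod 10 = 4

Invalid (Luhn sum mod 10 = 4)


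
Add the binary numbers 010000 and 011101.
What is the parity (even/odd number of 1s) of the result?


010000 = 16
011101 = 29
Sum = 45 = 101101
1s count = 4

even parity (4 ones in 101101)


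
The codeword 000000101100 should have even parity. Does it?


Number of 1s: 3

No, parity error (3 ones)


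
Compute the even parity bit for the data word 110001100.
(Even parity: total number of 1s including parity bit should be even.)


Number of 1s in data: 4
Parity bit: 0

0


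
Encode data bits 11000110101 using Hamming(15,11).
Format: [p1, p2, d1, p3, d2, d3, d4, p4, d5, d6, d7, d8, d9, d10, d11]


Parity bits: p1=1, p2=0, p3=1, p4=0

101110000110101


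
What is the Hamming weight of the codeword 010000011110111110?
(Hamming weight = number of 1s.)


Counting 1s in 010000011110111110

10


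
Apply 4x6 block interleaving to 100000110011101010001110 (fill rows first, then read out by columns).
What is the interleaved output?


Matrix:
  100000
  110011
  101010
  001110
Read columns: 111001000011000101110100

111001000011000101110100


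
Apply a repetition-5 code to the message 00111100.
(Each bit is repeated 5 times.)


Each bit -> 5 copies

0000000000111111111111111111110000000000


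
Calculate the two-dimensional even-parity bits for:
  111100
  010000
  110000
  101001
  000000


Row parities: 01010
Column parities: 110101

Row P: 01010, Col P: 110101, Corner: 0


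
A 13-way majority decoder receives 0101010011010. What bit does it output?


Ones: 6 out of 13
Threshold: 7

0 (6/13 voted 1)


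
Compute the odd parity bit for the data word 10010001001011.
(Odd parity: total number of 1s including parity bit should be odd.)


Number of 1s in data: 6
Parity bit: 1

1


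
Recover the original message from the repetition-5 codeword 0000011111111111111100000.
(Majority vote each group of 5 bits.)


Groups: 00000, 11111, 11111, 11111, 00000
Majority votes: 01110

01110


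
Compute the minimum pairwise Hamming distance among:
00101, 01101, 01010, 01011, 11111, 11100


Comparing all pairs, minimum distance: 1
Can detect 0 errors, correct 0 errors

1


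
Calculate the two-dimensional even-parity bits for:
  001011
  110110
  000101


Row parities: 100
Column parities: 111000

Row P: 100, Col P: 111000, Corner: 1


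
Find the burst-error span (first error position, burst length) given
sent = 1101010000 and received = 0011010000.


XOR: 1110000000

Burst at position 0, length 3


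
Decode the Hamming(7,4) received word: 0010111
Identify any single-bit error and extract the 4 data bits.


Syndrome = 7: error at position 7

Data: 1110 (corrected bit 7)


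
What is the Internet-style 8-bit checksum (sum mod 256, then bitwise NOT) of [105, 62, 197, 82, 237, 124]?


Sum = 807 mod 256 = 39
Complement = 216

216


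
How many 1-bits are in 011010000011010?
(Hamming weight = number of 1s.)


Counting 1s in 011010000011010

6


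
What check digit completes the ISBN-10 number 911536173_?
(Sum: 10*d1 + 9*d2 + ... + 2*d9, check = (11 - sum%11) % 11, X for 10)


Weighted sum: 221
221 mod 11 = 1

Check digit: X


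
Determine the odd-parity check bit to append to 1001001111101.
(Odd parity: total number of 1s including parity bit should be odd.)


Number of 1s in data: 8
Parity bit: 1

1


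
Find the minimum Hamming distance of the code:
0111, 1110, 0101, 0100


Comparing all pairs, minimum distance: 1
Can detect 0 errors, correct 0 errors

1


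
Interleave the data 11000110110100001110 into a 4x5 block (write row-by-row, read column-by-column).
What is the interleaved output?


Matrix:
  11000
  11011
  01000
  01110
Read columns: 11001111000101010100

11001111000101010100


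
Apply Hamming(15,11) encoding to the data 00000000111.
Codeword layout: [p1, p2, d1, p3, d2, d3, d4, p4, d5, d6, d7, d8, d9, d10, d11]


Parity bits: p1=0, p2=0, p3=1, p4=1

000100010000111


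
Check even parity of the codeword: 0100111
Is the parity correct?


Number of 1s: 4

Yes, parity is correct (4 ones)


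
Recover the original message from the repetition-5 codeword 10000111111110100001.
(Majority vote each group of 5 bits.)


Groups: 10000, 11111, 11101, 00001
Majority votes: 0110

0110


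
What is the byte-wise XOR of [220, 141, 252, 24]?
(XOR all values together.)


XOR chain: 220 ^ 141 ^ 252 ^ 24 = 181

181


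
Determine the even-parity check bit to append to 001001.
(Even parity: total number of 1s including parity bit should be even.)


Number of 1s in data: 2
Parity bit: 0

0


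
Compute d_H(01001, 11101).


XOR: 10100
Count of 1s: 2

2


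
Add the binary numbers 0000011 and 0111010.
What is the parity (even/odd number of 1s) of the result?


0000011 = 3
0111010 = 58
Sum = 61 = 111101
1s count = 5

odd parity (5 ones in 111101)


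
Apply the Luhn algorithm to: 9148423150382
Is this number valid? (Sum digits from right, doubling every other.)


Luhn sum = 52
52 mod 10 = 2

Invalid (Luhn sum mod 10 = 2)


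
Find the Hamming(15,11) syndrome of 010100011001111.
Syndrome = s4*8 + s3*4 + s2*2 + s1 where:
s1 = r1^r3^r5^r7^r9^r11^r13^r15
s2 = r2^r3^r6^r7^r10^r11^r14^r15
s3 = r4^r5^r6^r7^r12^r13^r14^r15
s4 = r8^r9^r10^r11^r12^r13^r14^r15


s1=1, s2=1, s3=1, s4=0

Syndrome = 7 (error at position 7)


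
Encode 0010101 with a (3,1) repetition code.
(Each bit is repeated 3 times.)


Each bit -> 3 copies

000000111000111000111


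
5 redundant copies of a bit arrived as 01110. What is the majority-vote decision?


Ones: 3 out of 5
Threshold: 3

1 (3/5 voted 1)


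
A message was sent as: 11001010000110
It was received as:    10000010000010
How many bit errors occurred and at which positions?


XOR: 01001000000100

3 error(s) at position(s): 1, 4, 11


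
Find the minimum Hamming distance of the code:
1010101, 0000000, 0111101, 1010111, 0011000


Comparing all pairs, minimum distance: 1
Can detect 0 errors, correct 0 errors

1


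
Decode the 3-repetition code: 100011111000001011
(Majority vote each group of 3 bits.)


Groups: 100, 011, 111, 000, 001, 011
Majority votes: 011001

011001


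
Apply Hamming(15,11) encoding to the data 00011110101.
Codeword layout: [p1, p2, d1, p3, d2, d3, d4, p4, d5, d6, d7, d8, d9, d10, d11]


Parity bits: p1=1, p2=0, p3=1, p4=1

100100111110101


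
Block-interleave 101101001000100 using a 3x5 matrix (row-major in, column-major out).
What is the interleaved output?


Matrix:
  10110
  10010
  00100
Read columns: 110000101110000

110000101110000


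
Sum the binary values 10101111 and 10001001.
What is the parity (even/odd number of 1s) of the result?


10101111 = 175
10001001 = 137
Sum = 312 = 100111000
1s count = 4

even parity (4 ones in 100111000)


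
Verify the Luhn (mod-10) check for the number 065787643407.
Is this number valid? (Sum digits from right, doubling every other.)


Luhn sum = 52
52 mod 10 = 2

Invalid (Luhn sum mod 10 = 2)


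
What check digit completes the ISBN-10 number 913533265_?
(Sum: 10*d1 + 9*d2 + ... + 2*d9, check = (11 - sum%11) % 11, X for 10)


Weighted sum: 227
227 mod 11 = 7

Check digit: 4


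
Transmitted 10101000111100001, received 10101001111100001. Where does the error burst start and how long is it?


XOR: 00000001000000000

Burst at position 7, length 1


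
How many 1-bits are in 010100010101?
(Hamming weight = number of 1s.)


Counting 1s in 010100010101

5


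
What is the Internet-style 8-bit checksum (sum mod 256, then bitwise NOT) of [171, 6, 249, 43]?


Sum = 469 mod 256 = 213
Complement = 42

42


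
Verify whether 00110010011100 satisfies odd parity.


Number of 1s: 6

No, parity error (6 ones)


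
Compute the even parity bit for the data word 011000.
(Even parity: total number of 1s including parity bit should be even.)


Number of 1s in data: 2
Parity bit: 0

0


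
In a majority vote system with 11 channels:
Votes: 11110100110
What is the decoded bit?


Ones: 7 out of 11
Threshold: 6

1 (7/11 voted 1)


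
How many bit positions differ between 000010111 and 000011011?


XOR: 000001100
Count of 1s: 2

2


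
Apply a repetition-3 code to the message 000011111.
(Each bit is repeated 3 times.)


Each bit -> 3 copies

000000000000111111111111111


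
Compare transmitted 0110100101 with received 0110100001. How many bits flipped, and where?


XOR: 0000000100

1 error(s) at position(s): 7


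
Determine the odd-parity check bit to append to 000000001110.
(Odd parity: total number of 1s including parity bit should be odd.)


Number of 1s in data: 3
Parity bit: 0

0


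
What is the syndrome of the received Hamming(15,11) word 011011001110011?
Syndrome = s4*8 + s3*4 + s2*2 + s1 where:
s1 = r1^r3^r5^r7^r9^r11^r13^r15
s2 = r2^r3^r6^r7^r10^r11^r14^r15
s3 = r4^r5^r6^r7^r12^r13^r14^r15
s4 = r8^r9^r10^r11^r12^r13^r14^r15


s1=1, s2=1, s3=0, s4=1

Syndrome = 11 (error at position 11)


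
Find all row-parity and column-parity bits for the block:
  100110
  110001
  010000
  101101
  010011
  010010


Row parities: 111010
Column parities: 101011

Row P: 111010, Col P: 101011, Corner: 0


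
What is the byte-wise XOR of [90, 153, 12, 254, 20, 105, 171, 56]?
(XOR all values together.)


XOR chain: 90 ^ 153 ^ 12 ^ 254 ^ 20 ^ 105 ^ 171 ^ 56 = 223

223


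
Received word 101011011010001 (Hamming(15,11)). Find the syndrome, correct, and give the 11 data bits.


Syndrome = 4: error at position 4

Data: 11101010001 (corrected bit 4)


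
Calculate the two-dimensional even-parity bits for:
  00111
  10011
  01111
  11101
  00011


Row parities: 11000
Column parities: 00101

Row P: 11000, Col P: 00101, Corner: 0


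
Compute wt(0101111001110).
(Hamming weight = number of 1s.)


Counting 1s in 0101111001110

8
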